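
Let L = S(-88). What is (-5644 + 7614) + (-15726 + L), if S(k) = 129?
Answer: -13627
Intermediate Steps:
L = 129
(-5644 + 7614) + (-15726 + L) = (-5644 + 7614) + (-15726 + 129) = 1970 - 15597 = -13627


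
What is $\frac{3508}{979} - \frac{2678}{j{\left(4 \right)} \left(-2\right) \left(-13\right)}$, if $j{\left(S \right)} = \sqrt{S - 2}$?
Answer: $\frac{3508}{979} - \frac{103 \sqrt{2}}{2} \approx -69.249$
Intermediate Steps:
$j{\left(S \right)} = \sqrt{-2 + S}$
$\frac{3508}{979} - \frac{2678}{j{\left(4 \right)} \left(-2\right) \left(-13\right)} = \frac{3508}{979} - \frac{2678}{\sqrt{-2 + 4} \left(-2\right) \left(-13\right)} = 3508 \cdot \frac{1}{979} - \frac{2678}{\sqrt{2} \left(-2\right) \left(-13\right)} = \frac{3508}{979} - \frac{2678}{- 2 \sqrt{2} \left(-13\right)} = \frac{3508}{979} - \frac{2678}{26 \sqrt{2}} = \frac{3508}{979} - 2678 \frac{\sqrt{2}}{52} = \frac{3508}{979} - \frac{103 \sqrt{2}}{2}$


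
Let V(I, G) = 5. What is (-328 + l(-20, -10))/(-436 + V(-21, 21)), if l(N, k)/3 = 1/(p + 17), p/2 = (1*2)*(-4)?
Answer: 325/431 ≈ 0.75406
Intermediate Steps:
p = -16 (p = 2*((1*2)*(-4)) = 2*(2*(-4)) = 2*(-8) = -16)
l(N, k) = 3 (l(N, k) = 3/(-16 + 17) = 3/1 = 3*1 = 3)
(-328 + l(-20, -10))/(-436 + V(-21, 21)) = (-328 + 3)/(-436 + 5) = -325/(-431) = -325*(-1/431) = 325/431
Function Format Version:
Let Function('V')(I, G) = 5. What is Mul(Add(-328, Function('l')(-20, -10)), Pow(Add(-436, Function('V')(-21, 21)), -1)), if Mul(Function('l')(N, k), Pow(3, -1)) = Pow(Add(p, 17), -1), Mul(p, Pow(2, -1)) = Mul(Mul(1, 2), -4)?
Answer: Rational(325, 431) ≈ 0.75406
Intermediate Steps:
p = -16 (p = Mul(2, Mul(Mul(1, 2), -4)) = Mul(2, Mul(2, -4)) = Mul(2, -8) = -16)
Function('l')(N, k) = 3 (Function('l')(N, k) = Mul(3, Pow(Add(-16, 17), -1)) = Mul(3, Pow(1, -1)) = Mul(3, 1) = 3)
Mul(Add(-328, Function('l')(-20, -10)), Pow(Add(-436, Function('V')(-21, 21)), -1)) = Mul(Add(-328, 3), Pow(Add(-436, 5), -1)) = Mul(-325, Pow(-431, -1)) = Mul(-325, Rational(-1, 431)) = Rational(325, 431)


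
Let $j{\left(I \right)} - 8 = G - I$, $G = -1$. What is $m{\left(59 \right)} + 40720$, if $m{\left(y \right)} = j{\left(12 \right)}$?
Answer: $40715$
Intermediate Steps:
$j{\left(I \right)} = 7 - I$ ($j{\left(I \right)} = 8 - \left(1 + I\right) = 7 - I$)
$m{\left(y \right)} = -5$ ($m{\left(y \right)} = 7 - 12 = -5$)
$m{\left(59 \right)} + 40720 = -5 + 40720 = 40715$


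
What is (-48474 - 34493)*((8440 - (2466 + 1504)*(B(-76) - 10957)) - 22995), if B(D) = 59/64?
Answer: -115439819599635/32 ≈ -3.6075e+12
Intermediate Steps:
B(D) = 59/64 (B(D) = 59*(1/64) = 59/64)
(-48474 - 34493)*((8440 - (2466 + 1504)*(B(-76) - 10957)) - 22995) = (-48474 - 34493)*((8440 - (2466 + 1504)*(59/64 - 10957)) - 22995) = -82967*((8440 - 3970*(-701189)/64) - 22995) = -82967*((8440 - 1*(-1391860165/32)) - 22995) = -82967*((8440 + 1391860165/32) - 22995) = -82967*(1392130245/32 - 22995) = -82967*1391394405/32 = -115439819599635/32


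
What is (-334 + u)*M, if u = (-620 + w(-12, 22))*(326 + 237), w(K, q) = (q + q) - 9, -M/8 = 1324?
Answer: 3492065888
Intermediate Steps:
M = -10592 (M = -8*1324 = -10592)
w(K, q) = -9 + 2*q (w(K, q) = 2*q - 9 = -9 + 2*q)
u = -329355 (u = (-620 + (-9 + 2*22))*(326 + 237) = (-620 + (-9 + 44))*563 = (-620 + 35)*563 = -585*563 = -329355)
(-334 + u)*M = (-334 - 329355)*(-10592) = -329689*(-10592) = 3492065888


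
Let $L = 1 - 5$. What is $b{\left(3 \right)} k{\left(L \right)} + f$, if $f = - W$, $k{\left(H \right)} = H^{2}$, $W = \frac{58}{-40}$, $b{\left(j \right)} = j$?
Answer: $\frac{989}{20} \approx 49.45$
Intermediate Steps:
$L = -4$
$W = - \frac{29}{20}$ ($W = 58 \left(- \frac{1}{40}\right) = - \frac{29}{20} \approx -1.45$)
$f = \frac{29}{20}$ ($f = \left(-1\right) \left(- \frac{29}{20}\right) = \frac{29}{20} \approx 1.45$)
$b{\left(3 \right)} k{\left(L \right)} + f = 3 \left(-4\right)^{2} + \frac{29}{20} = 3 \cdot 16 + \frac{29}{20} = 48 + \frac{29}{20} = \frac{989}{20}$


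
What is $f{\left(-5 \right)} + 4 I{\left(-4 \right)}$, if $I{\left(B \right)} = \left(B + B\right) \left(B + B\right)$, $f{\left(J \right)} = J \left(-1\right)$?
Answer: $261$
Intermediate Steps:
$f{\left(J \right)} = - J$
$I{\left(B \right)} = 4 B^{2}$ ($I{\left(B \right)} = 2 B 2 B = 4 B^{2}$)
$f{\left(-5 \right)} + 4 I{\left(-4 \right)} = \left(-1\right) \left(-5\right) + 4 \cdot 4 \left(-4\right)^{2} = 5 + 4 \cdot 4 \cdot 16 = 5 + 4 \cdot 64 = 5 + 256 = 261$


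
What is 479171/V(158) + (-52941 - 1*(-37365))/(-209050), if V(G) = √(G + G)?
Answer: 7788/104525 + 479171*√79/158 ≈ 26956.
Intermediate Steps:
V(G) = √2*√G (V(G) = √(2*G) = √2*√G)
479171/V(158) + (-52941 - 1*(-37365))/(-209050) = 479171/((√2*√158)) + (-52941 - 1*(-37365))/(-209050) = 479171/((2*√79)) + (-52941 + 37365)*(-1/209050) = 479171*(√79/158) - 15576*(-1/209050) = 479171*√79/158 + 7788/104525 = 7788/104525 + 479171*√79/158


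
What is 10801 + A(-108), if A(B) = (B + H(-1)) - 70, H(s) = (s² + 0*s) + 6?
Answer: 10630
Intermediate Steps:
H(s) = 6 + s² (H(s) = (s² + 0) + 6 = s² + 6 = 6 + s²)
A(B) = -63 + B (A(B) = (B + (6 + (-1)²)) - 70 = (B + (6 + 1)) - 70 = (B + 7) - 70 = (7 + B) - 70 = -63 + B)
10801 + A(-108) = 10801 + (-63 - 108) = 10801 - 171 = 10630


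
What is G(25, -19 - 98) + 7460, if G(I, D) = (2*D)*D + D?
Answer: 34721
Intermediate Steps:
G(I, D) = D + 2*D**2 (G(I, D) = 2*D**2 + D = D + 2*D**2)
G(25, -19 - 98) + 7460 = (-19 - 98)*(1 + 2*(-19 - 98)) + 7460 = -117*(1 + 2*(-117)) + 7460 = -117*(1 - 234) + 7460 = -117*(-233) + 7460 = 27261 + 7460 = 34721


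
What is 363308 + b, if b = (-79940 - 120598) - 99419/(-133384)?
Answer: 21711013099/133384 ≈ 1.6277e+5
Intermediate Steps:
b = -26748461173/133384 (b = -200538 - 99419*(-1/133384) = -200538 + 99419/133384 = -26748461173/133384 ≈ -2.0054e+5)
363308 + b = 363308 - 26748461173/133384 = 21711013099/133384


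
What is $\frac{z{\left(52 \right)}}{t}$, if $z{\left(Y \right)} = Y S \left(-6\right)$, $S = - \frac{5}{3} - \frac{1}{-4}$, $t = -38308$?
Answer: $- \frac{221}{19154} \approx -0.011538$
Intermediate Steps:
$S = - \frac{17}{12}$ ($S = \left(-5\right) \frac{1}{3} - - \frac{1}{4} = - \frac{5}{3} + \frac{1}{4} = - \frac{17}{12} \approx -1.4167$)
$z{\left(Y \right)} = \frac{17 Y}{2}$ ($z{\left(Y \right)} = Y \left(- \frac{17}{12}\right) \left(-6\right) = - \frac{17 Y}{12} \left(-6\right) = \frac{17 Y}{2}$)
$\frac{z{\left(52 \right)}}{t} = \frac{\frac{17}{2} \cdot 52}{-38308} = 442 \left(- \frac{1}{38308}\right) = - \frac{221}{19154}$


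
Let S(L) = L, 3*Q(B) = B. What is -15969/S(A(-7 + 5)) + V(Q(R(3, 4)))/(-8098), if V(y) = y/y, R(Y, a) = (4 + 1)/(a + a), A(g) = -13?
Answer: 129316949/105274 ≈ 1228.4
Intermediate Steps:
R(Y, a) = 5/(2*a) (R(Y, a) = 5/((2*a)) = 5*(1/(2*a)) = 5/(2*a))
Q(B) = B/3
V(y) = 1
-15969/S(A(-7 + 5)) + V(Q(R(3, 4)))/(-8098) = -15969/(-13) + 1/(-8098) = -15969*(-1/13) + 1*(-1/8098) = 15969/13 - 1/8098 = 129316949/105274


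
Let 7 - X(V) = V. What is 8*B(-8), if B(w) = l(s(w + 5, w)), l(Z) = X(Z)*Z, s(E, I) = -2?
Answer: -144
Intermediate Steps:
X(V) = 7 - V
l(Z) = Z*(7 - Z) (l(Z) = (7 - Z)*Z = Z*(7 - Z))
B(w) = -18 (B(w) = -2*(7 - 1*(-2)) = -2*(7 + 2) = -2*9 = -18)
8*B(-8) = 8*(-18) = -144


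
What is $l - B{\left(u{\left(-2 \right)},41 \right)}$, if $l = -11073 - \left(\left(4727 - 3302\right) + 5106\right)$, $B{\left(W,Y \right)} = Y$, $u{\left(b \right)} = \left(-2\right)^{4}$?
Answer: $-17645$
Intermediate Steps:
$u{\left(b \right)} = 16$
$l = -17604$ ($l = -11073 - \left(1425 + 5106\right) = -11073 - 6531 = -17604$)
$l - B{\left(u{\left(-2 \right)},41 \right)} = -17604 - 41 = -17645$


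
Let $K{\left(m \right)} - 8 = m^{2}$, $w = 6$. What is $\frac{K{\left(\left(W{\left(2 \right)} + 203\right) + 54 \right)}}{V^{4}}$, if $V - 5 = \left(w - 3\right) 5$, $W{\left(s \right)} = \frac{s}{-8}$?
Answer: $\frac{1054857}{2560000} \approx 0.41205$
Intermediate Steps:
$W{\left(s \right)} = - \frac{s}{8}$ ($W{\left(s \right)} = s \left(- \frac{1}{8}\right) = - \frac{s}{8}$)
$K{\left(m \right)} = 8 + m^{2}$
$V = 20$ ($V = 5 + \left(6 - 3\right) 5 = 5 + 3 \cdot 5 = 5 + 15 = 20$)
$\frac{K{\left(\left(W{\left(2 \right)} + 203\right) + 54 \right)}}{V^{4}} = \frac{8 + \left(\left(\left(- \frac{1}{8}\right) 2 + 203\right) + 54\right)^{2}}{20^{4}} = \frac{8 + \left(\left(- \frac{1}{4} + 203\right) + 54\right)^{2}}{160000} = \left(8 + \left(\frac{811}{4} + 54\right)^{2}\right) \frac{1}{160000} = \left(8 + \left(\frac{1027}{4}\right)^{2}\right) \frac{1}{160000} = \left(8 + \frac{1054729}{16}\right) \frac{1}{160000} = \frac{1054857}{16} \cdot \frac{1}{160000} = \frac{1054857}{2560000}$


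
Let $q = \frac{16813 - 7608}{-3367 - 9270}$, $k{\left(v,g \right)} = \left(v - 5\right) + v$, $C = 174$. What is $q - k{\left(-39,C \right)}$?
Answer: $\frac{1039666}{12637} \approx 82.272$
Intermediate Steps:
$k{\left(v,g \right)} = -5 + 2 v$ ($k{\left(v,g \right)} = \left(-5 + v\right) + v = -5 + 2 v$)
$q = - \frac{9205}{12637}$ ($q = \frac{9205}{-12637} = 9205 \left(- \frac{1}{12637}\right) = - \frac{9205}{12637} \approx -0.72842$)
$q - k{\left(-39,C \right)} = - \frac{9205}{12637} - \left(-5 + 2 \left(-39\right)\right) = - \frac{9205}{12637} - \left(-5 - 78\right) = - \frac{9205}{12637} - -83 = - \frac{9205}{12637} + 83 = \frac{1039666}{12637}$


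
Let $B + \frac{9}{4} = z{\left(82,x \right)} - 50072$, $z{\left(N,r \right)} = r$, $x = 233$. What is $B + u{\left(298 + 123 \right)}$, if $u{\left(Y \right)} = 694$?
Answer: $- \frac{196589}{4} \approx -49147.0$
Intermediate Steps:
$B = - \frac{199365}{4}$ ($B = - \frac{9}{4} + \left(233 - 50072\right) = - \frac{9}{4} - 49839 = - \frac{199365}{4} \approx -49841.0$)
$B + u{\left(298 + 123 \right)} = - \frac{199365}{4} + 694 = - \frac{196589}{4}$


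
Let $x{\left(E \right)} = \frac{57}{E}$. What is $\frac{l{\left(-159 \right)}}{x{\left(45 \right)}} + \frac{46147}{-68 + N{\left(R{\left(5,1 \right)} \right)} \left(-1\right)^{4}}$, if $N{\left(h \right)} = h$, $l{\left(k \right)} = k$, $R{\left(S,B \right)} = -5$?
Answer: $- \frac{1050898}{1387} \approx -757.68$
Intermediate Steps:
$\frac{l{\left(-159 \right)}}{x{\left(45 \right)}} + \frac{46147}{-68 + N{\left(R{\left(5,1 \right)} \right)} \left(-1\right)^{4}} = - \frac{159}{57 \cdot \frac{1}{45}} + \frac{46147}{-68 - 5 \left(-1\right)^{4}} = - \frac{159}{57 \cdot \frac{1}{45}} + \frac{46147}{-68 - 5} = - \frac{159}{\frac{19}{15}} + \frac{46147}{-68 - 5} = \left(-159\right) \frac{15}{19} + \frac{46147}{-73} = - \frac{2385}{19} + 46147 \left(- \frac{1}{73}\right) = - \frac{2385}{19} - \frac{46147}{73} = - \frac{1050898}{1387}$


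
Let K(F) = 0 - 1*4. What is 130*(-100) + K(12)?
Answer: -13004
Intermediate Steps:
K(F) = -4 (K(F) = 0 - 4 = -4)
130*(-100) + K(12) = 130*(-100) - 4 = -13000 - 4 = -13004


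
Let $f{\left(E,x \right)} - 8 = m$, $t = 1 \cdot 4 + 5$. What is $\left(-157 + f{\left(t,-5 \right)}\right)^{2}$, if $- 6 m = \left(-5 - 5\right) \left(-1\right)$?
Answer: $\frac{204304}{9} \approx 22700.0$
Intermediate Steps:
$t = 9$ ($t = 4 + 5 = 9$)
$m = - \frac{5}{3}$ ($m = - \frac{\left(-5 - 5\right) \left(-1\right)}{6} = - \frac{\left(-10\right) \left(-1\right)}{6} = \left(- \frac{1}{6}\right) 10 = - \frac{5}{3} \approx -1.6667$)
$f{\left(E,x \right)} = \frac{19}{3}$ ($f{\left(E,x \right)} = 8 - \frac{5}{3} = \frac{19}{3}$)
$\left(-157 + f{\left(t,-5 \right)}\right)^{2} = \left(-157 + \frac{19}{3}\right)^{2} = \left(- \frac{452}{3}\right)^{2} = \frac{204304}{9}$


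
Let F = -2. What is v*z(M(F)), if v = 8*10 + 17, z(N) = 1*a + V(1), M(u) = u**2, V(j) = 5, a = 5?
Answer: 970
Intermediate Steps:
z(N) = 10 (z(N) = 1*5 + 5 = 5 + 5 = 10)
v = 97 (v = 80 + 17 = 97)
v*z(M(F)) = 97*10 = 970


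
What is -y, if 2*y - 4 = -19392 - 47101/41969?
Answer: 813742073/83938 ≈ 9694.6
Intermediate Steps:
y = -813742073/83938 (y = 2 + (-19392 - 47101/41969)/2 = 2 + (½)*(-813909949/41969) = 2 - 813909949/83938 = -813742073/83938 ≈ -9694.6)
-y = -1*(-813742073/83938) = 813742073/83938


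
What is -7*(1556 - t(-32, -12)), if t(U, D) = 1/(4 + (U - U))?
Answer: -43561/4 ≈ -10890.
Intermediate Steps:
t(U, D) = ¼ (t(U, D) = 1/(4 + 0) = 1/4 = ¼)
-7*(1556 - t(-32, -12)) = -7*(1556 - 1*¼) = -7*(1556 - ¼) = -7*6223/4 = -43561/4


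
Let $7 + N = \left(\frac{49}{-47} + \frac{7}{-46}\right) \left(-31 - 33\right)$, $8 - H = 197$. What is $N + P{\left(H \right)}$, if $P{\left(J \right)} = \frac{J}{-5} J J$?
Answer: $\frac{7298497234}{5405} \approx 1.3503 \cdot 10^{6}$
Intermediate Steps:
$H = -189$ ($H = 8 - 197 = -189$)
$P{\left(J \right)} = - \frac{J^{3}}{5}$ ($P{\left(J \right)} = J \left(- \frac{1}{5}\right) J J = - \frac{J}{5} J J = - \frac{J^{2}}{5} J = - \frac{J^{3}}{5}$)
$N = \frac{75089}{1081}$ ($N = -7 + \left(\frac{49}{-47} + \frac{7}{-46}\right) \left(-31 - 33\right) = -7 + \left(49 \left(- \frac{1}{47}\right) + 7 \left(- \frac{1}{46}\right)\right) \left(-64\right) = -7 + \left(- \frac{49}{47} - \frac{7}{46}\right) \left(-64\right) = -7 - - \frac{82656}{1081} = -7 + \frac{82656}{1081} = \frac{75089}{1081} \approx 69.463$)
$N + P{\left(H \right)} = \frac{75089}{1081} - \frac{\left(-189\right)^{3}}{5} = \frac{75089}{1081} - - \frac{6751269}{5} = \frac{75089}{1081} + \frac{6751269}{5} = \frac{7298497234}{5405}$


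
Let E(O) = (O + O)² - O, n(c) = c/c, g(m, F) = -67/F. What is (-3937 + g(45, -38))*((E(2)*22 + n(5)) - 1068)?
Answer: 113500101/38 ≈ 2.9868e+6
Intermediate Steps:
n(c) = 1
E(O) = -O + 4*O² (E(O) = (2*O)² - O = 4*O² - O = -O + 4*O²)
(-3937 + g(45, -38))*((E(2)*22 + n(5)) - 1068) = (-3937 - 67/(-38))*(((2*(-1 + 4*2))*22 + 1) - 1068) = (-3937 - 67*(-1/38))*(((2*(-1 + 8))*22 + 1) - 1068) = (-3937 + 67/38)*(((2*7)*22 + 1) - 1068) = -149539*((14*22 + 1) - 1068)/38 = -149539*((308 + 1) - 1068)/38 = -149539*(309 - 1068)/38 = -149539/38*(-759) = 113500101/38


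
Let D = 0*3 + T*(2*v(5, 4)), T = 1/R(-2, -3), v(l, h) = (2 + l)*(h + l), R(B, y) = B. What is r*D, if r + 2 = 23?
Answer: -1323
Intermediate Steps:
r = 21 (r = -2 + 23 = 21)
T = -½ (T = 1/(-2) = -½ ≈ -0.50000)
D = -63 (D = 0*3 - (5² + 2*4 + 2*5 + 4*5) = 0 - (25 + 8 + 10 + 20) = 0 - 63 = -63)
r*D = 21*(-63) = -1323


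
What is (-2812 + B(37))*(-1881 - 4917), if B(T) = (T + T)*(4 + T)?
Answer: -1509156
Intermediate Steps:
B(T) = 2*T*(4 + T) (B(T) = (2*T)*(4 + T) = 2*T*(4 + T))
(-2812 + B(37))*(-1881 - 4917) = (-2812 + 2*37*(4 + 37))*(-1881 - 4917) = (-2812 + 2*37*41)*(-6798) = (-2812 + 3034)*(-6798) = 222*(-6798) = -1509156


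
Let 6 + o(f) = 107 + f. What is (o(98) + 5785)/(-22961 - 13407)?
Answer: -374/2273 ≈ -0.16454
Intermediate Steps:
o(f) = 101 + f (o(f) = -6 + (107 + f) = 101 + f)
(o(98) + 5785)/(-22961 - 13407) = ((101 + 98) + 5785)/(-22961 - 13407) = (199 + 5785)/(-36368) = 5984*(-1/36368) = -374/2273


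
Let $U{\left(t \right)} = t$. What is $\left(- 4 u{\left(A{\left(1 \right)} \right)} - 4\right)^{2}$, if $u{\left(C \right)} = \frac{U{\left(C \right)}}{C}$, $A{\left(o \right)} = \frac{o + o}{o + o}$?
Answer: $64$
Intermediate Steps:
$A{\left(o \right)} = 1$ ($A{\left(o \right)} = \frac{2 o}{2 o} = 2 o \frac{1}{2 o} = 1$)
$u{\left(C \right)} = 1$ ($u{\left(C \right)} = \frac{C}{C} = 1$)
$\left(- 4 u{\left(A{\left(1 \right)} \right)} - 4\right)^{2} = \left(\left(-4\right) 1 - 4\right)^{2} = \left(-4 - 4\right)^{2} = \left(-8\right)^{2} = 64$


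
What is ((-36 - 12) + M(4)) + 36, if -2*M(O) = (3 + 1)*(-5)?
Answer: -2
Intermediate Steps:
M(O) = 10 (M(O) = -(3 + 1)*(-5)/2 = -2*(-5) = -½*(-20) = 10)
((-36 - 12) + M(4)) + 36 = ((-36 - 12) + 10) + 36 = (-48 + 10) + 36 = -38 + 36 = -2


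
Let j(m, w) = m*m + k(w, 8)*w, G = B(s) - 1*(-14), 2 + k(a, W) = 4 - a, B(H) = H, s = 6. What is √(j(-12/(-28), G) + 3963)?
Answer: 2*√44139/7 ≈ 60.027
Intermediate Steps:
k(a, W) = 2 - a (k(a, W) = -2 + (4 - a) = 2 - a)
G = 20 (G = 6 - 1*(-14) = 6 + 14 = 20)
j(m, w) = m² + w*(2 - w) (j(m, w) = m*m + (2 - w)*w = m² + w*(2 - w))
√(j(-12/(-28), G) + 3963) = √(((-12/(-28))² - 1*20*(-2 + 20)) + 3963) = √(((-12*(-1/28))² - 1*20*18) + 3963) = √(((3/7)² - 360) + 3963) = √((9/49 - 360) + 3963) = √(-17631/49 + 3963) = √(176556/49) = 2*√44139/7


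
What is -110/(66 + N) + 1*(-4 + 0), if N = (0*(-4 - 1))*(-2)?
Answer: -17/3 ≈ -5.6667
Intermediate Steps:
N = 0 (N = (0*(-5))*(-2) = 0*(-2) = 0)
-110/(66 + N) + 1*(-4 + 0) = -110/(66 + 0) + 1*(-4 + 0) = -110/66 + 1*(-4) = (1/66)*(-110) - 4 = -5/3 - 4 = -17/3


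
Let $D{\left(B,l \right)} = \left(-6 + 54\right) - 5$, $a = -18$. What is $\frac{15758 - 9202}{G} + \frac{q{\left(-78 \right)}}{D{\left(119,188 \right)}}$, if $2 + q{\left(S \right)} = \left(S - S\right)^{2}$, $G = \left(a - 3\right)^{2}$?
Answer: $\frac{281026}{18963} \approx 14.82$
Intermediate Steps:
$D{\left(B,l \right)} = 43$ ($D{\left(B,l \right)} = 48 - 5 = 43$)
$G = 441$ ($G = \left(-18 - 3\right)^{2} = \left(-21\right)^{2} = 441$)
$q{\left(S \right)} = -2$ ($q{\left(S \right)} = -2 + \left(S - S\right)^{2} = -2 + 0^{2} = -2 + 0 = -2$)
$\frac{15758 - 9202}{G} + \frac{q{\left(-78 \right)}}{D{\left(119,188 \right)}} = \frac{15758 - 9202}{441} - \frac{2}{43} = \left(15758 - 9202\right) \frac{1}{441} - \frac{2}{43} = 6556 \cdot \frac{1}{441} - \frac{2}{43} = \frac{6556}{441} - \frac{2}{43} = \frac{281026}{18963}$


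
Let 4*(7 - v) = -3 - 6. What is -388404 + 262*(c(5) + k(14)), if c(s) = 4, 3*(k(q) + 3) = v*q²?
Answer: -689420/3 ≈ -2.2981e+5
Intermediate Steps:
v = 37/4 (v = 7 - (-3 - 6)/4 = 7 - ¼*(-9) = 7 + 9/4 = 37/4 ≈ 9.2500)
k(q) = -3 + 37*q²/12 (k(q) = -3 + (37*q²/4)/3 = -3 + 37*q²/12)
-388404 + 262*(c(5) + k(14)) = -388404 + 262*(4 + (-3 + (37/12)*14²)) = -388404 + 262*(4 + (-3 + (37/12)*196)) = -388404 + 262*(4 + (-3 + 1813/3)) = -388404 + 262*(4 + 1804/3) = -388404 + 262*(1816/3) = -388404 + 475792/3 = -689420/3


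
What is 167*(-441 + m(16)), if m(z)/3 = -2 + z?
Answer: -66633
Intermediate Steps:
m(z) = -6 + 3*z (m(z) = 3*(-2 + z) = -6 + 3*z)
167*(-441 + m(16)) = 167*(-441 + (-6 + 3*16)) = 167*(-441 + (-6 + 48)) = 167*(-441 + 42) = 167*(-399) = -66633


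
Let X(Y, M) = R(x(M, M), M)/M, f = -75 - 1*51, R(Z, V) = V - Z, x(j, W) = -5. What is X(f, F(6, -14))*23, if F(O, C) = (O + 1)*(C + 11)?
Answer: 368/21 ≈ 17.524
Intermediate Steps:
F(O, C) = (1 + O)*(11 + C)
f = -126 (f = -75 - 51 = -126)
X(Y, M) = (5 + M)/M (X(Y, M) = (M - 1*(-5))/M = (M + 5)/M = (5 + M)/M)
X(f, F(6, -14))*23 = ((5 + (11 - 14 + 11*6 - 14*6))/(11 - 14 + 11*6 - 14*6))*23 = ((5 + (11 - 14 + 66 - 84))/(11 - 14 + 66 - 84))*23 = ((5 - 21)/(-21))*23 = -1/21*(-16)*23 = (16/21)*23 = 368/21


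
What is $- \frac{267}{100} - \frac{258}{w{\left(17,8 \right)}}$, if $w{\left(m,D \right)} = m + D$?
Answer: $- \frac{1299}{100} \approx -12.99$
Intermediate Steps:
$w{\left(m,D \right)} = D + m$
$- \frac{267}{100} - \frac{258}{w{\left(17,8 \right)}} = - \frac{267}{100} - \frac{258}{8 + 17} = \left(-267\right) \frac{1}{100} - \frac{258}{25} = - \frac{267}{100} - \frac{258}{25} = - \frac{1299}{100}$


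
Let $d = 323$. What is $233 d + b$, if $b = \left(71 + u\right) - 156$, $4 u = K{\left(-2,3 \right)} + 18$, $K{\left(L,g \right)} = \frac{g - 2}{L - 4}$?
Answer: $\frac{1804283}{24} \approx 75179.0$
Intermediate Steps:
$K{\left(L,g \right)} = \frac{-2 + g}{-4 + L}$
$u = \frac{107}{24}$ ($u = \frac{\frac{-2 + 3}{-4 - 2} + 18}{4} = \frac{\frac{1}{-6} \cdot 1 + 18}{4} = \frac{\left(- \frac{1}{6}\right) 1 + 18}{4} = \frac{- \frac{1}{6} + 18}{4} = \frac{1}{4} \cdot \frac{107}{6} = \frac{107}{24} \approx 4.4583$)
$b = - \frac{1933}{24}$ ($b = \left(71 + \frac{107}{24}\right) - 156 = \frac{1811}{24} - 156 = - \frac{1933}{24} \approx -80.542$)
$233 d + b = 233 \cdot 323 - \frac{1933}{24} = 75259 - \frac{1933}{24} = \frac{1804283}{24}$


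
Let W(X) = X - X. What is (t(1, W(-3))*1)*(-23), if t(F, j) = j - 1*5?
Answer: 115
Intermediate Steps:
W(X) = 0
t(F, j) = -5 + j (t(F, j) = j - 5 = -5 + j)
(t(1, W(-3))*1)*(-23) = ((-5 + 0)*1)*(-23) = -5*1*(-23) = -5*(-23) = 115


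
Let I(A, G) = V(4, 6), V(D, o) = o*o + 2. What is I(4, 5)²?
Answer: 1444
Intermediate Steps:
V(D, o) = 2 + o² (V(D, o) = o² + 2 = 2 + o²)
I(A, G) = 38 (I(A, G) = 2 + 6² = 2 + 36 = 38)
I(4, 5)² = 38² = 1444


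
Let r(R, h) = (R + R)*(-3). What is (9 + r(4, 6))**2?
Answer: 225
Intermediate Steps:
r(R, h) = -6*R (r(R, h) = (2*R)*(-3) = -6*R)
(9 + r(4, 6))**2 = (9 - 6*4)**2 = (9 - 24)**2 = (-15)**2 = 225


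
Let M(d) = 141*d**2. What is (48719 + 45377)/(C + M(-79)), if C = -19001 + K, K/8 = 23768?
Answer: 23524/262781 ≈ 0.089519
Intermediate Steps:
K = 190144 (K = 8*23768 = 190144)
C = 171143 (C = -19001 + 190144 = 171143)
(48719 + 45377)/(C + M(-79)) = (48719 + 45377)/(171143 + 141*(-79)**2) = 94096/(171143 + 141*6241) = 94096/(171143 + 879981) = 94096/1051124 = 94096*(1/1051124) = 23524/262781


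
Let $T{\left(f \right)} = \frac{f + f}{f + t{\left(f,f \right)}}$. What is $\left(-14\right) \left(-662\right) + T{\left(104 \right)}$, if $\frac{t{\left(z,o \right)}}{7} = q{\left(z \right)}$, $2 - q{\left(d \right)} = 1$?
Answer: $\frac{1028956}{111} \approx 9269.9$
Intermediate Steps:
$q{\left(d \right)} = 1$ ($q{\left(d \right)} = 2 - 1 = 1$)
$t{\left(z,o \right)} = 7$ ($t{\left(z,o \right)} = 7 \cdot 1 = 7$)
$T{\left(f \right)} = \frac{2 f}{7 + f}$ ($T{\left(f \right)} = \frac{f + f}{f + 7} = \frac{2 f}{7 + f}$)
$\left(-14\right) \left(-662\right) + T{\left(104 \right)} = \left(-14\right) \left(-662\right) + 2 \cdot 104 \frac{1}{7 + 104} = 9268 + 2 \cdot 104 \cdot \frac{1}{111} = 9268 + \frac{208}{111} = \frac{1028956}{111}$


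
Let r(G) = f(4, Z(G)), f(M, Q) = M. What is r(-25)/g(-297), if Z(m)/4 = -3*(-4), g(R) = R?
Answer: -4/297 ≈ -0.013468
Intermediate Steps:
Z(m) = 48 (Z(m) = 4*(-3*(-4)) = 4*12 = 48)
r(G) = 4
r(-25)/g(-297) = 4/(-297) = 4*(-1/297) = -4/297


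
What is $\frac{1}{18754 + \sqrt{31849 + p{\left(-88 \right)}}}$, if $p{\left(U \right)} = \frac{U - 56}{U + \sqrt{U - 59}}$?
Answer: $\frac{1}{18754 + \sqrt{7} \sqrt{\frac{400408 - 31849 i \sqrt{3}}{88 - 7 i \sqrt{3}}}} \approx 5.2819 \cdot 10^{-5} - 2.0 \cdot 10^{-12} i$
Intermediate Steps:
$p{\left(U \right)} = \frac{-56 + U}{U + \sqrt{-59 + U}}$
$\frac{1}{18754 + \sqrt{31849 + p{\left(-88 \right)}}} = \frac{1}{18754 + \sqrt{31849 + \frac{-56 - 88}{-88 + \sqrt{-59 - 88}}}} = \frac{1}{18754 + \sqrt{31849 + \frac{1}{-88 + \sqrt{-147}} \left(-144\right)}} = \frac{1}{18754 + \sqrt{31849 + \frac{1}{-88 + 7 i \sqrt{3}} \left(-144\right)}} = \frac{1}{18754 + \sqrt{31849 - \frac{144}{-88 + 7 i \sqrt{3}}}}$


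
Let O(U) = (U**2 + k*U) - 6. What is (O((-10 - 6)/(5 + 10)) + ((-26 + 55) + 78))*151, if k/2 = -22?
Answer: 5064691/225 ≈ 22510.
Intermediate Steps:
k = -44 (k = 2*(-22) = -44)
O(U) = -6 + U**2 - 44*U (O(U) = (U**2 - 44*U) - 6 = -6 + U**2 - 44*U)
(O((-10 - 6)/(5 + 10)) + ((-26 + 55) + 78))*151 = ((-6 + ((-10 - 6)/(5 + 10))**2 - 44*(-10 - 6)/(5 + 10)) + ((-26 + 55) + 78))*151 = ((-6 + (-16/15)**2 - (-704)/15) + (29 + 78))*151 = ((-6 + (-16*1/15)**2 - (-704)/15) + 107)*151 = ((-6 + (-16/15)**2 - 44*(-16/15)) + 107)*151 = ((-6 + 256/225 + 704/15) + 107)*151 = (9466/225 + 107)*151 = (33541/225)*151 = 5064691/225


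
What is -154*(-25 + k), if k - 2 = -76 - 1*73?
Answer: 26488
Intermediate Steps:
k = -147 (k = 2 + (-76 - 1*73) = 2 + (-76 - 73) = 2 - 149 = -147)
-154*(-25 + k) = -154*(-25 - 147) = -154*(-172) = 26488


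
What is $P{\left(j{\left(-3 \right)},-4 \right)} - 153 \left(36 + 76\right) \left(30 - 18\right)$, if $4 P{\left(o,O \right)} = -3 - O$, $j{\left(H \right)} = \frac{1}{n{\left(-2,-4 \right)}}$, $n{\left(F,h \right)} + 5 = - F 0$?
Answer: $- \frac{822527}{4} \approx -2.0563 \cdot 10^{5}$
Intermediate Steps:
$n{\left(F,h \right)} = -5$ ($n{\left(F,h \right)} = -5 + - F 0 = -5 + 0 = -5$)
$j{\left(H \right)} = - \frac{1}{5}$ ($j{\left(H \right)} = \frac{1}{-5} = - \frac{1}{5}$)
$P{\left(o,O \right)} = - \frac{3}{4} - \frac{O}{4}$ ($P{\left(o,O \right)} = \frac{-3 - O}{4} = - \frac{3}{4} - \frac{O}{4}$)
$P{\left(j{\left(-3 \right)},-4 \right)} - 153 \left(36 + 76\right) \left(30 - 18\right) = \left(- \frac{3}{4} - -1\right) - 153 \left(36 + 76\right) \left(30 - 18\right) = \left(- \frac{3}{4} + 1\right) - 153 \cdot 112 \cdot 12 = \frac{1}{4} - 205632 = - \frac{822527}{4}$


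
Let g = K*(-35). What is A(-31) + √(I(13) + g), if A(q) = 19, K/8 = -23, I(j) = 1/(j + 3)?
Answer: 397/4 ≈ 99.250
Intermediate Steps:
I(j) = 1/(3 + j)
K = -184 (K = 8*(-23) = -184)
g = 6440 (g = -184*(-35) = 6440)
A(-31) + √(I(13) + g) = 19 + √(1/(3 + 13) + 6440) = 19 + √(1/16 + 6440) = 19 + √(103041/16) = 19 + 321/4 = 397/4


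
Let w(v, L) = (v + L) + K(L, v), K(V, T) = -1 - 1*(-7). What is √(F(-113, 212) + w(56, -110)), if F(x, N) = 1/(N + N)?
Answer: I*√2157206/212 ≈ 6.928*I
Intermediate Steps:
K(V, T) = 6 (K(V, T) = -1 + 7 = 6)
w(v, L) = 6 + L + v (w(v, L) = (v + L) + 6 = (L + v) + 6 = 6 + L + v)
F(x, N) = 1/(2*N)
√(F(-113, 212) + w(56, -110)) = √((½)/212 + (6 - 110 + 56)) = √((½)*(1/212) - 48) = √(1/424 - 48) = √(-20351/424) = I*√2157206/212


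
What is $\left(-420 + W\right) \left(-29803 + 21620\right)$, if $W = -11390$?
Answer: $96641230$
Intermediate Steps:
$\left(-420 + W\right) \left(-29803 + 21620\right) = \left(-420 - 11390\right) \left(-29803 + 21620\right) = \left(-11810\right) \left(-8183\right) = 96641230$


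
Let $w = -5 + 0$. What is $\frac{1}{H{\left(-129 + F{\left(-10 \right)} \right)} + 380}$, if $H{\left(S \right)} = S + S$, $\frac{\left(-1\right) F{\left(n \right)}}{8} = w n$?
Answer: $- \frac{1}{678} \approx -0.0014749$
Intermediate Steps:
$w = -5$
$F{\left(n \right)} = 40 n$ ($F{\left(n \right)} = - 8 \left(- 5 n\right) = 40 n$)
$H{\left(S \right)} = 2 S$
$\frac{1}{H{\left(-129 + F{\left(-10 \right)} \right)} + 380} = \frac{1}{2 \left(-129 + 40 \left(-10\right)\right) + 380} = \frac{1}{2 \left(-129 - 400\right) + 380} = \frac{1}{2 \left(-529\right) + 380} = \frac{1}{-1058 + 380} = \frac{1}{-678} = - \frac{1}{678}$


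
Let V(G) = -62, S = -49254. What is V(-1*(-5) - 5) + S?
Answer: -49316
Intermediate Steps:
V(-1*(-5) - 5) + S = -62 - 49254 = -49316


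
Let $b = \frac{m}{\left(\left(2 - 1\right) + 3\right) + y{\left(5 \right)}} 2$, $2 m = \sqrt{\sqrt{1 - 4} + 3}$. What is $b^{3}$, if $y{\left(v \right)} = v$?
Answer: $\frac{\left(3 + i \sqrt{3}\right)^{\frac{3}{2}}}{729} \approx 0.0062538 + 0.0062538 i$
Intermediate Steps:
$m = \frac{\sqrt{3 + i \sqrt{3}}}{2}$ ($m = \frac{\sqrt{\sqrt{1 - 4} + 3}}{2} = \frac{\sqrt{\sqrt{-3} + 3}}{2} = \frac{\sqrt{i \sqrt{3} + 3}}{2} = \frac{\sqrt{3 + i \sqrt{3}}}{2} \approx 0.8989 + 0.24086 i$)
$b = \frac{\sqrt{3 + i \sqrt{3}}}{9}$ ($b = \frac{\frac{1}{2} \sqrt{3 + i \sqrt{3}}}{\left(\left(2 - 1\right) + 3\right) + 5} \cdot 2 = \frac{\frac{1}{2} \sqrt{3 + i \sqrt{3}}}{\left(1 + 3\right) + 5} \cdot 2 = \frac{\frac{1}{2} \sqrt{3 + i \sqrt{3}}}{4 + 5} \cdot 2 = \frac{\frac{1}{2} \sqrt{3 + i \sqrt{3}}}{9} \cdot 2 = \frac{\sqrt{3 + i \sqrt{3}}}{18} \cdot 2 = \frac{\sqrt{3 + i \sqrt{3}}}{9} \approx 0.19975 + 0.053524 i$)
$b^{3} = \left(\frac{\sqrt{3 + i \sqrt{3}}}{9}\right)^{3} = \frac{\left(3 + i \sqrt{3}\right)^{\frac{3}{2}}}{729}$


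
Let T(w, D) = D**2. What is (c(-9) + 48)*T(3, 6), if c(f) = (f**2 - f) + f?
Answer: 4644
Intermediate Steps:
c(f) = f**2
(c(-9) + 48)*T(3, 6) = ((-9)**2 + 48)*6**2 = (81 + 48)*36 = 129*36 = 4644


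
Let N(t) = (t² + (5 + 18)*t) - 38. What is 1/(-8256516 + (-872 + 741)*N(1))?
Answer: -1/8254682 ≈ -1.2114e-7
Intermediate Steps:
N(t) = -38 + t² + 23*t (N(t) = (t² + 23*t) - 38 = -38 + t² + 23*t)
1/(-8256516 + (-872 + 741)*N(1)) = 1/(-8256516 + (-872 + 741)*(-38 + 1² + 23*1)) = 1/(-8256516 - 131*(-38 + 1 + 23)) = 1/(-8256516 - 131*(-14)) = 1/(-8256516 + 1834) = 1/(-8254682) = -1/8254682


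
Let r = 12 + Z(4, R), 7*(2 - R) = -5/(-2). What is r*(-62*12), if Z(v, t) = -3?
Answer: -6696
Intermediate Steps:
R = 23/14 (R = 2 - (-5)/(7*(-2)) = 2 - (-5)*(-1)/(7*2) = 2 - 1/7*5/2 = 2 - 5/14 = 23/14 ≈ 1.6429)
r = 9 (r = 12 - 3 = 9)
r*(-62*12) = 9*(-62*12) = 9*(-744) = -6696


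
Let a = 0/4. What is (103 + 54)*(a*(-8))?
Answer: 0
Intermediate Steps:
a = 0 (a = 0*(¼) = 0)
(103 + 54)*(a*(-8)) = (103 + 54)*(0*(-8)) = 157*0 = 0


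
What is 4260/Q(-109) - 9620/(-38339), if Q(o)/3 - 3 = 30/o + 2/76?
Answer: 45121163172/87374581 ≈ 516.41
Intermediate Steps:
Q(o) = 345/38 + 90/o (Q(o) = 9 + 3*(30/o + 2/76) = 9 + 3*(30/o + 2*(1/76)) = 9 + 3*(30/o + 1/38) = 9 + 3*(1/38 + 30/o) = 9 + (3/38 + 90/o) = 345/38 + 90/o)
4260/Q(-109) - 9620/(-38339) = 4260/(345/38 + 90/(-109)) - 9620/(-38339) = 4260/(345/38 + 90*(-1/109)) - 9620*(-1/38339) = 4260/(345/38 - 90/109) + 9620/38339 = 4260/(34185/4142) + 9620/38339 = 4260*(4142/34185) + 9620/38339 = 1176328/2279 + 9620/38339 = 45121163172/87374581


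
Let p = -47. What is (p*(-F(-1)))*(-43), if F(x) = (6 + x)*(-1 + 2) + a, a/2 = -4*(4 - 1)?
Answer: 38399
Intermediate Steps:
a = -24 (a = 2*(-4*(4 - 1)) = 2*(-4*3) = 2*(-12) = -24)
F(x) = -18 + x (F(x) = (6 + x)*(-1 + 2) - 24 = (6 + x)*1 - 24 = (6 + x) - 24 = -18 + x)
(p*(-F(-1)))*(-43) = -(-47)*(-18 - 1)*(-43) = -(-47)*(-19)*(-43) = -47*19*(-43) = -893*(-43) = 38399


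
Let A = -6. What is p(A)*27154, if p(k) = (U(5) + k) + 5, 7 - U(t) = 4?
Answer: 54308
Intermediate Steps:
U(t) = 3 (U(t) = 7 - 1*4 = 7 - 4 = 3)
p(k) = 8 + k (p(k) = (3 + k) + 5 = 8 + k)
p(A)*27154 = (8 - 6)*27154 = 2*27154 = 54308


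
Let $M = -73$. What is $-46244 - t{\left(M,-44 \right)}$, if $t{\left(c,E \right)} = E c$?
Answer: $-49456$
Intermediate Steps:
$-46244 - t{\left(M,-44 \right)} = -46244 - \left(-44\right) \left(-73\right) = -46244 - 3212 = -49456$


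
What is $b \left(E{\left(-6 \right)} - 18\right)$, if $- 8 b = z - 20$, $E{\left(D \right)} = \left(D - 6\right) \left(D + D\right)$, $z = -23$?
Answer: $\frac{2709}{4} \approx 677.25$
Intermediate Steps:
$E{\left(D \right)} = 2 D \left(-6 + D\right)$ ($E{\left(D \right)} = \left(-6 + D\right) 2 D = 2 D \left(-6 + D\right)$)
$b = \frac{43}{8}$ ($b = - \frac{-23 - 20}{8} = \left(- \frac{1}{8}\right) \left(-43\right) = \frac{43}{8} \approx 5.375$)
$b \left(E{\left(-6 \right)} - 18\right) = \frac{43 \left(2 \left(-6\right) \left(-6 - 6\right) - 18\right)}{8} = \frac{43 \left(2 \left(-6\right) \left(-12\right) - 18\right)}{8} = \frac{43 \left(144 - 18\right)}{8} = \frac{43}{8} \cdot 126 = \frac{2709}{4}$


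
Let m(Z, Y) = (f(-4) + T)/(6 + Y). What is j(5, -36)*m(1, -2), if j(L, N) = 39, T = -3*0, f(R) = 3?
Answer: 117/4 ≈ 29.250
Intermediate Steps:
T = 0
m(Z, Y) = 3/(6 + Y) (m(Z, Y) = (3 + 0)/(6 + Y) = 3/(6 + Y))
j(5, -36)*m(1, -2) = 39*(3/(6 - 2)) = 39*(3/4) = 117/4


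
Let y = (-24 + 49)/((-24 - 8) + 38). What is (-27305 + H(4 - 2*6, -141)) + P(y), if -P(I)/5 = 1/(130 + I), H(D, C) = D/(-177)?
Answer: -778110359/28497 ≈ -27305.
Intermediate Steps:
H(D, C) = -D/177 (H(D, C) = D*(-1/177) = -D/177)
y = 25/6 (y = 25/(-32 + 38) = 25/6 ≈ 4.1667)
P(I) = -5/(130 + I)
(-27305 + H(4 - 2*6, -141)) + P(y) = (-27305 - (4 - 2*6)/177) - 5/(130 + 25/6) = (-27305 - (4 - 12)/177) - 5/805/6 = (-27305 - 1/177*(-8)) - 5*6/805 = (-27305 + 8/177) - 6/161 = -4832977/177 - 6/161 = -778110359/28497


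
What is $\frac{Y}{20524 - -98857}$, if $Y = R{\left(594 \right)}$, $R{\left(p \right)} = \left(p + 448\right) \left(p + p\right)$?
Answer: $\frac{1237896}{119381} \approx 10.369$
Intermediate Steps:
$R{\left(p \right)} = 2 p \left(448 + p\right)$ ($R{\left(p \right)} = \left(448 + p\right) 2 p = 2 p \left(448 + p\right)$)
$Y = 1237896$ ($Y = 2 \cdot 594 \left(448 + 594\right) = 2 \cdot 594 \cdot 1042 = 1237896$)
$\frac{Y}{20524 - -98857} = \frac{1237896}{20524 - -98857} = \frac{1237896}{20524 + 98857} = \frac{1237896}{119381}$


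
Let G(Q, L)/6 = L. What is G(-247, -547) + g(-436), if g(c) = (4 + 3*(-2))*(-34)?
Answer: -3214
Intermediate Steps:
G(Q, L) = 6*L
g(c) = 68 (g(c) = (4 - 6)*(-34) = -2*(-34) = 68)
G(-247, -547) + g(-436) = 6*(-547) + 68 = -3282 + 68 = -3214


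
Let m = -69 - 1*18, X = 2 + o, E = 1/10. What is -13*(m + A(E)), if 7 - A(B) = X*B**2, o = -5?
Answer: 103961/100 ≈ 1039.6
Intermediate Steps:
E = 1/10 ≈ 0.10000
X = -3 (X = 2 - 5 = -3)
m = -87 (m = -69 - 18 = -87)
A(B) = 7 + 3*B**2 (A(B) = 7 - (-3)*B**2 = 7 + 3*B**2)
-13*(m + A(E)) = -13*(-87 + (7 + 3*(1/10)**2)) = -13*(-87 + (7 + 3*(1/100))) = -13*(-87 + (7 + 3/100)) = -13*(-87 + 703/100) = -13*(-7997/100) = 103961/100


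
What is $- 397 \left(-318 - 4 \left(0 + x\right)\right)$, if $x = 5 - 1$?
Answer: $132598$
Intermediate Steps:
$x = 4$ ($x = 5 - 1 = 4$)
$- 397 \left(-318 - 4 \left(0 + x\right)\right) = - 397 \left(-318 - 4 \left(0 + 4\right)\right) = - 397 \left(-318 - 16\right) = \left(-397\right) \left(-334\right) = 132598$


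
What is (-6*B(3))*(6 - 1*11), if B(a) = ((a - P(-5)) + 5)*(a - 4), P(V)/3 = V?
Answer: -690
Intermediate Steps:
P(V) = 3*V
B(a) = (-4 + a)*(20 + a) (B(a) = ((a - 3*(-5)) + 5)*(a - 4) = ((a - 1*(-15)) + 5)*(-4 + a) = ((a + 15) + 5)*(-4 + a) = ((15 + a) + 5)*(-4 + a) = (20 + a)*(-4 + a) = (-4 + a)*(20 + a))
(-6*B(3))*(6 - 1*11) = (-6*(-80 + 3² + 16*3))*(6 - 1*11) = (-6*(-80 + 9 + 48))*(6 - 11) = -6*(-23)*(-5) = 138*(-5) = -690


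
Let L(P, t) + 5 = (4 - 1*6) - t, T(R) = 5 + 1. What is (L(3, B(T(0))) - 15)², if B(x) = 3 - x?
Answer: 361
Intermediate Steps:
T(R) = 6
L(P, t) = -7 - t (L(P, t) = -5 + ((4 - 1*6) - t) = -5 + ((4 - 6) - t) = -5 + (-2 - t) = -7 - t)
(L(3, B(T(0))) - 15)² = ((-7 - (3 - 1*6)) - 15)² = ((-7 - (3 - 6)) - 15)² = ((-7 - 1*(-3)) - 15)² = ((-7 + 3) - 15)² = (-4 - 15)² = (-19)² = 361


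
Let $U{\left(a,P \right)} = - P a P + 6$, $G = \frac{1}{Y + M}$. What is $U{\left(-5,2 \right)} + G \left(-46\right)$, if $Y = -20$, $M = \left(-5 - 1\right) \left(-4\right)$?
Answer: $\frac{29}{2} \approx 14.5$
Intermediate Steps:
$M = 24$ ($M = \left(-6\right) \left(-4\right) = 24$)
$G = \frac{1}{4}$ ($G = \frac{1}{-20 + 24} = \frac{1}{4} \approx 0.25$)
$U{\left(a,P \right)} = 6 - a P^{2}$ ($U{\left(a,P \right)} = - P a P + 6 = - a P^{2} + 6 = 6 - a P^{2}$)
$U{\left(-5,2 \right)} + G \left(-46\right) = \left(6 - - 5 \cdot 2^{2}\right) + \frac{1}{4} \left(-46\right) = \left(6 - \left(-5\right) 4\right) - \frac{23}{2} = \left(6 + 20\right) - \frac{23}{2} = 26 - \frac{23}{2} = \frac{29}{2}$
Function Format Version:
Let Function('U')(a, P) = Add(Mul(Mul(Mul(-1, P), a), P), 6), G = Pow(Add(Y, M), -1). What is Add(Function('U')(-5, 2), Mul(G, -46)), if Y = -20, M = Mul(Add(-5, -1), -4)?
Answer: Rational(29, 2) ≈ 14.500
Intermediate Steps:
M = 24 (M = Mul(-6, -4) = 24)
G = Rational(1, 4) (G = Pow(Add(-20, 24), -1) = Pow(4, -1) = Rational(1, 4) ≈ 0.25000)
Function('U')(a, P) = Add(6, Mul(-1, a, Pow(P, 2))) (Function('U')(a, P) = Add(Mul(Mul(-1, P, a), P), 6) = Add(Mul(-1, a, Pow(P, 2)), 6) = Add(6, Mul(-1, a, Pow(P, 2))))
Add(Function('U')(-5, 2), Mul(G, -46)) = Add(Add(6, Mul(-1, -5, Pow(2, 2))), Mul(Rational(1, 4), -46)) = Add(Add(6, Mul(-1, -5, 4)), Rational(-23, 2)) = Add(Add(6, 20), Rational(-23, 2)) = Add(26, Rational(-23, 2)) = Rational(29, 2)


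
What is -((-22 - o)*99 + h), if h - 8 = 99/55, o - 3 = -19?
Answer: 2921/5 ≈ 584.20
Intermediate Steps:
o = -16 (o = 3 - 19 = -16)
h = 49/5 (h = 8 + 99/55 = 8 + 99*(1/55) = 8 + 9/5 = 49/5 ≈ 9.8000)
-((-22 - o)*99 + h) = -((-22 - 1*(-16))*99 + 49/5) = -((-22 + 16)*99 + 49/5) = -(-6*99 + 49/5) = -(-594 + 49/5) = -1*(-2921/5) = 2921/5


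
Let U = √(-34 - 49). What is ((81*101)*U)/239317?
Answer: 8181*I*√83/239317 ≈ 0.31144*I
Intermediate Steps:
U = I*√83 (U = √(-83) = I*√83 ≈ 9.1104*I)
((81*101)*U)/239317 = ((81*101)*(I*√83))/239317 = (8181*(I*√83))*(1/239317) = (8181*I*√83)*(1/239317) = 8181*I*√83/239317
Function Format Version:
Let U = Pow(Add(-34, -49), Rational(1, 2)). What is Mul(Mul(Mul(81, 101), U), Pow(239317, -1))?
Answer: Mul(Rational(8181, 239317), I, Pow(83, Rational(1, 2))) ≈ Mul(0.31144, I)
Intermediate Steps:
U = Mul(I, Pow(83, Rational(1, 2))) (U = Pow(-83, Rational(1, 2)) = Mul(I, Pow(83, Rational(1, 2))) ≈ Mul(9.1104, I))
Mul(Mul(Mul(81, 101), U), Pow(239317, -1)) = Mul(Mul(Mul(81, 101), Mul(I, Pow(83, Rational(1, 2)))), Pow(239317, -1)) = Mul(Mul(8181, Mul(I, Pow(83, Rational(1, 2)))), Rational(1, 239317)) = Mul(Mul(8181, I, Pow(83, Rational(1, 2))), Rational(1, 239317)) = Mul(Rational(8181, 239317), I, Pow(83, Rational(1, 2)))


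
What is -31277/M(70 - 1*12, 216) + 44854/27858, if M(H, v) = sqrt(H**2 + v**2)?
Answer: 22427/13929 - 31277*sqrt(12505)/25010 ≈ -138.24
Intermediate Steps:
-31277/M(70 - 1*12, 216) + 44854/27858 = -31277/sqrt((70 - 1*12)**2 + 216**2) + 44854/27858 = -31277/sqrt((70 - 12)**2 + 46656) + 44854*(1/27858) = -31277/sqrt(58**2 + 46656) + 22427/13929 = -31277/sqrt(3364 + 46656) + 22427/13929 = -31277*sqrt(12505)/25010 + 22427/13929 = 22427/13929 - 31277*sqrt(12505)/25010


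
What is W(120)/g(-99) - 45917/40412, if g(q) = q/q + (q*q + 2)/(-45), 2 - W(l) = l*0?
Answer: -225847583/197170148 ≈ -1.1454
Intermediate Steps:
W(l) = 2 (W(l) = 2 - l*0 = 2 - 1*0 = 2 + 0 = 2)
g(q) = 43/45 - q**2/45 (g(q) = 1 + (q**2 + 2)*(-1/45) = 1 + (2 + q**2)*(-1/45) = 1 + (-2/45 - q**2/45) = 43/45 - q**2/45)
W(120)/g(-99) - 45917/40412 = 2/(43/45 - 1/45*(-99)**2) - 45917/40412 = 2/(43/45 - 1/45*9801) - 45917*1/40412 = 2/(43/45 - 1089/5) - 45917/40412 = 2/(-9758/45) - 45917/40412 = 2*(-45/9758) - 45917/40412 = -45/4879 - 45917/40412 = -225847583/197170148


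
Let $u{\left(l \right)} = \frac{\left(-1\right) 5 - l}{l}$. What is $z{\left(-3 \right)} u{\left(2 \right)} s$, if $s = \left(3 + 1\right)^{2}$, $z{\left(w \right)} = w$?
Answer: $168$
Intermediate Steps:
$s = 16$ ($s = 4^{2} = 16$)
$u{\left(l \right)} = \frac{-5 - l}{l}$
$z{\left(-3 \right)} u{\left(2 \right)} s = - 3 \frac{-5 - 2}{2} \cdot 16 = - 3 \cdot \frac{1}{2} \left(-7\right) 16 = \left(-3\right) \left(- \frac{7}{2}\right) 16 = \frac{21}{2} \cdot 16 = 168$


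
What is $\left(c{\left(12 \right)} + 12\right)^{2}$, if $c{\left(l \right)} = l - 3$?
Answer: $441$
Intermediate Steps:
$c{\left(l \right)} = -3 + l$ ($c{\left(l \right)} = l - 3 = -3 + l$)
$\left(c{\left(12 \right)} + 12\right)^{2} = \left(\left(-3 + 12\right) + 12\right)^{2} = \left(9 + 12\right)^{2} = 21^{2} = 441$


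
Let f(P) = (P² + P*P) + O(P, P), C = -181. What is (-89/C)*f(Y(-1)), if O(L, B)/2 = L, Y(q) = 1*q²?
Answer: 356/181 ≈ 1.9669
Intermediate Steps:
Y(q) = q²
O(L, B) = 2*L
f(P) = 2*P + 2*P² (f(P) = (P² + P*P) + 2*P = (P² + P²) + 2*P = 2*P² + 2*P = 2*P + 2*P²)
(-89/C)*f(Y(-1)) = (-89/(-181))*(2*(-1)²*(1 + (-1)²)) = (-89*(-1/181))*(2*1*(1 + 1)) = 89*(2*1*2)/181 = (89/181)*4 = 356/181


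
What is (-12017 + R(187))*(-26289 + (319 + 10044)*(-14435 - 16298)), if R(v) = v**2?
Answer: -7310495870336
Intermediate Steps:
(-12017 + R(187))*(-26289 + (319 + 10044)*(-14435 - 16298)) = (-12017 + 187**2)*(-26289 + (319 + 10044)*(-14435 - 16298)) = (-12017 + 34969)*(-26289 + 10363*(-30733)) = 22952*(-26289 - 318486079) = 22952*(-318512368) = -7310495870336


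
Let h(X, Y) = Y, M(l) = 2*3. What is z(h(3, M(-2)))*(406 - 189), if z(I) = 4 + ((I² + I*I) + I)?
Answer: 17794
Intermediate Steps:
M(l) = 6
z(I) = 4 + I + 2*I² (z(I) = 4 + ((I² + I²) + I) = 4 + (2*I² + I) = 4 + (I + 2*I²) = 4 + I + 2*I²)
z(h(3, M(-2)))*(406 - 189) = (4 + 6 + 2*6²)*(406 - 189) = (4 + 6 + 2*36)*217 = (4 + 6 + 72)*217 = 82*217 = 17794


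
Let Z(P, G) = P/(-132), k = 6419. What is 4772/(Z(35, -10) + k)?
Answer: 629904/847273 ≈ 0.74345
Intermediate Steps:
Z(P, G) = -P/132 (Z(P, G) = P*(-1/132) = -P/132)
4772/(Z(35, -10) + k) = 4772/(-1/132*35 + 6419) = 4772/(-35/132 + 6419) = 4772/(847273/132) = 4772*(132/847273) = 629904/847273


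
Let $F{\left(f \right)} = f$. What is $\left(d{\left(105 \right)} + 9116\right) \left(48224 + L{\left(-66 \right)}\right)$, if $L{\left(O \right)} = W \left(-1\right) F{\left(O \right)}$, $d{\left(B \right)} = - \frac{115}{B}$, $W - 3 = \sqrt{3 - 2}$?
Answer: $\frac{9281233544}{21} \approx 4.4196 \cdot 10^{8}$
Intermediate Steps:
$W = 4$ ($W = 3 + \sqrt{3 - 2} = 3 + \sqrt{1} = 3 + 1 = 4$)
$L{\left(O \right)} = - 4 O$ ($L{\left(O \right)} = 4 \left(-1\right) O = - 4 O$)
$\left(d{\left(105 \right)} + 9116\right) \left(48224 + L{\left(-66 \right)}\right) = \left(- \frac{115}{105} + 9116\right) \left(48224 - -264\right) = \left(\left(-115\right) \frac{1}{105} + 9116\right) \left(48224 + 264\right) = \left(- \frac{23}{21} + 9116\right) 48488 = \frac{191413}{21} \cdot 48488 = \frac{9281233544}{21}$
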